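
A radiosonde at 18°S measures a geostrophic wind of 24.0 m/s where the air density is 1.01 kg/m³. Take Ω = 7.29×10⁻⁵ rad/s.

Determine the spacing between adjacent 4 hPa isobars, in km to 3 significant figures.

Coriolis parameter at 18°S:
f = 2Ω sin φ = 2 × 7.29×10⁻⁵ × sin 18° = 4.51×10⁻⁵ s⁻¹
Geostrophic balance rearranged: |∂P/∂n| = f ρ V_g
|∂P/∂n| = 4.51×10⁻⁵ × 1.01 × 24.0 = 1.09×10⁻³ Pa/m
Isobar spacing: Δn = ΔP/|∂P/∂n| = 400 Pa / 1.09×10⁻³ Pa/m = 366258 m ≈ 366 km

366 km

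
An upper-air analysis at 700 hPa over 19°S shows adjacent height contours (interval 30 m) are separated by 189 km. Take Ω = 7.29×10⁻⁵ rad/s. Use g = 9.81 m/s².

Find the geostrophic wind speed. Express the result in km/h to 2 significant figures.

120 km/h

Coriolis parameter at 19°S:
f = 2Ω sin φ = 2 × 7.29×10⁻⁵ × sin 19° = 4.75×10⁻⁵ s⁻¹
Height gradient: |∂Z/∂n| = 30 m / 189000 m = 1.59×10⁻⁴
On a pressure surface, geostrophic balance gives V_g = (g/f)|∂Z/∂n|:
V_g = 9.81 × 1.59×10⁻⁴ / 4.75×10⁻⁵ = 32.8 m/s
Converting: 32.8 m/s × 3.6 = 120 km/h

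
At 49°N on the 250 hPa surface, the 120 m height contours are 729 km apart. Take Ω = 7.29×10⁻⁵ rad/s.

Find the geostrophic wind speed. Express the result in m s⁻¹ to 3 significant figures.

Coriolis parameter at 49°N:
f = 2Ω sin φ = 2 × 7.29×10⁻⁵ × sin 49° = 1.10×10⁻⁴ s⁻¹
Height gradient: |∂Z/∂n| = 120 m / 729000 m = 1.65×10⁻⁴
On a pressure surface, geostrophic balance gives V_g = (g/f)|∂Z/∂n|:
V_g = 9.81 × 1.65×10⁻⁴ / 1.10×10⁻⁴ = 14.7 m/s

14.7 m s⁻¹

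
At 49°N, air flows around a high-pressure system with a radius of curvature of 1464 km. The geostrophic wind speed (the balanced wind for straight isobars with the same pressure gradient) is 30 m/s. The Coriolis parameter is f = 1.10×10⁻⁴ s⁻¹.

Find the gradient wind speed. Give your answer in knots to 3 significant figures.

Around a high, pressure-gradient force acts outward with centrifugal, so Coriolis balances both:
fV = (1/ρ)|∂P/∂n| + V²/R  →  V² − fR·V + fR·V_g = 0
With fR = 1.10×10⁻⁴ × 1464×10³ m = 161 m/s:
V = [fR − √((fR)² − 4 fR V_g)]/2 = [161 − √(161² − 4×161×30)]/2 = 39.9 m/s
Supergeostrophic (V > V_g = 30 m/s), as expected around a high.
Converting: 39.9 m/s × 1.944 = 77.5 knots

77.5 knots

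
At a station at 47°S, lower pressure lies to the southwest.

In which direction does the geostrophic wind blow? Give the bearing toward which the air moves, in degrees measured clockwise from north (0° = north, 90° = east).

The pressure-gradient force points toward the southwest (bearing 225°).
Geostrophic balance: in the Southern Hemisphere the Coriolis force deflects motion to the left, so the geostrophic wind blows 90° to the left of the pressure-gradient force (low pressure on the right).
Rotating 225° by 90° counterclockwise gives 135° — the wind blows toward the southeast.

135°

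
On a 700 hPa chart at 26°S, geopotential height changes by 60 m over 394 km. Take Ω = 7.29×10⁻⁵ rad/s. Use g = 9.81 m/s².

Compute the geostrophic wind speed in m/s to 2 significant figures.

23 m/s

Coriolis parameter at 26°S:
f = 2Ω sin φ = 2 × 7.29×10⁻⁵ × sin 26° = 6.39×10⁻⁵ s⁻¹
Height gradient: |∂Z/∂n| = 60 m / 394000 m = 1.52×10⁻⁴
On a pressure surface, geostrophic balance gives V_g = (g/f)|∂Z/∂n|:
V_g = 9.81 × 1.52×10⁻⁴ / 6.39×10⁻⁵ = 23.4 m/s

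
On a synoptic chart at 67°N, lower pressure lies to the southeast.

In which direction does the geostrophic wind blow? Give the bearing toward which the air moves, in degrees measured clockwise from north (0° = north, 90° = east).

The pressure-gradient force points toward the southeast (bearing 135°).
Geostrophic balance: in the Northern Hemisphere the Coriolis force deflects motion to the right, so the geostrophic wind blows 90° to the right of the pressure-gradient force (low pressure on the left).
Rotating 135° by 90° clockwise gives 225° — the wind blows toward the southwest.

225°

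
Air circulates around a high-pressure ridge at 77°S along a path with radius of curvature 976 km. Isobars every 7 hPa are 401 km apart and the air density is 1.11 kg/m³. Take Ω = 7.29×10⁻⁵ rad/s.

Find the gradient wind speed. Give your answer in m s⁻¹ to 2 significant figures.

12 m s⁻¹

Coriolis parameter at 77°S:
f = 2Ω sin φ = 2 × 7.29×10⁻⁵ × sin 77° = 1.42×10⁻⁴ s⁻¹
Pressure gradient: |∂P/∂n| = 700 Pa / 401000 m = 1.75×10⁻³ Pa/m
Geostrophic speed: V_g = |∂P/∂n|/(fρ) = 1.75×10⁻³/(1.42×10⁻⁴ × 1.11) = 11.1 m/s
Around a high, pressure-gradient force acts outward with centrifugal, so Coriolis balances both:
fV = (1/ρ)|∂P/∂n| + V²/R  →  V² − fR·V + fR·V_g = 0
With fR = 1.42×10⁻⁴ × 976×10³ m = 139 m/s:
V = [fR − √((fR)² − 4 fR V_g)]/2 = [139 − √(139² − 4×139×11.1)]/2 = 12.1 m/s
Supergeostrophic (V > V_g = 11.1 m/s), as expected around a high.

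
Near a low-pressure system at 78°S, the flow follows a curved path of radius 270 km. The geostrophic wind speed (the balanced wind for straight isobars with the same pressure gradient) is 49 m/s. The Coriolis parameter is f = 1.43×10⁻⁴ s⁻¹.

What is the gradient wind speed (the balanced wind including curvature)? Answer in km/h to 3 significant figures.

102 km/h

Around a low, centrifugal force acts outward with Coriolis, so pressure-gradient force balances both:
(1/ρ)|∂P/∂n| = fV + V²/R  →  V² + fR·V − fR·V_g = 0
With fR = 1.43×10⁻⁴ × 270×10³ m = 38.6 m/s:
V = [−fR + √((fR)² + 4 fR V_g)]/2 = [−38.6 + √(38.6² + 4×38.6×49)]/2 = 28.3 m/s
Subgeostrophic (V < V_g = 49 m/s), as expected around a low.
Converting: 28.3 m/s × 3.6 = 102 km/h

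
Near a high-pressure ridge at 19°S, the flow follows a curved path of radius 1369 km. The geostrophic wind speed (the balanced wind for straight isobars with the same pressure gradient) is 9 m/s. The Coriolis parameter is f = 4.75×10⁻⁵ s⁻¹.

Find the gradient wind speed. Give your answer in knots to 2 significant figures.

Around a high, pressure-gradient force acts outward with centrifugal, so Coriolis balances both:
fV = (1/ρ)|∂P/∂n| + V²/R  →  V² − fR·V + fR·V_g = 0
With fR = 4.75×10⁻⁵ × 1369×10³ m = 65.0 m/s:
V = [fR − √((fR)² − 4 fR V_g)]/2 = [65.0 − √(65.0² − 4×65.0×9)]/2 = 10.8 m/s
Supergeostrophic (V > V_g = 9 m/s), as expected around a high.
Converting: 10.8 m/s × 1.944 = 21 knots

21 knots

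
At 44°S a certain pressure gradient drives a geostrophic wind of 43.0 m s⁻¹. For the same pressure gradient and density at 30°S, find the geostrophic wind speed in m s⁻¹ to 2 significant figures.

With the same pressure gradient and density, V_g ∝ 1/f ∝ 1/sin φ.
V₂ = V₁ · sin φ₁ / sin φ₂ = 43.0 × sin 44° / sin 30°
V₂ = 43.0 × 0.6947/0.5000 = 60 m s⁻¹

60 m s⁻¹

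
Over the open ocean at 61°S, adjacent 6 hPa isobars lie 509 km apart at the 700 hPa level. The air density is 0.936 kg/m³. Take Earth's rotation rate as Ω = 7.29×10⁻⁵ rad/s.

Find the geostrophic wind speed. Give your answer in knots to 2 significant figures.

Coriolis parameter at 61°S:
f = 2Ω sin φ = 2 × 7.29×10⁻⁵ × sin 61° = 1.28×10⁻⁴ s⁻¹
Pressure gradient: |∂P/∂n| = 600 Pa / 509000 m = 1.18×10⁻³ Pa/m
Geostrophic balance (pressure-gradient force = Coriolis force):
V_g = (1/(fρ)) |∂P/∂n| = 1.18×10⁻³ / (1.28×10⁻⁴ × 0.936) = 9.88 m/s
Converting: 9.88 m/s × 1.944 = 19 knots

19 knots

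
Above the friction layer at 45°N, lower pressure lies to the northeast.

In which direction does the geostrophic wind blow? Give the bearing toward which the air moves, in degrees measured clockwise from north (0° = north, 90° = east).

The pressure-gradient force points toward the northeast (bearing 045°).
Geostrophic balance: in the Northern Hemisphere the Coriolis force deflects motion to the right, so the geostrophic wind blows 90° to the right of the pressure-gradient force (low pressure on the left).
Rotating 045° by 90° clockwise gives 135° — the wind blows toward the southeast.

135°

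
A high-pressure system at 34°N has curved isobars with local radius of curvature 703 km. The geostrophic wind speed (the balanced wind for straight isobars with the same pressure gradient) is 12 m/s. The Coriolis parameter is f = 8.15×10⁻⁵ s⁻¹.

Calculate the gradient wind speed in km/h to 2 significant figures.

62 km/h

Around a high, pressure-gradient force acts outward with centrifugal, so Coriolis balances both:
fV = (1/ρ)|∂P/∂n| + V²/R  →  V² − fR·V + fR·V_g = 0
With fR = 8.15×10⁻⁵ × 703×10³ m = 57.3 m/s:
V = [fR − √((fR)² − 4 fR V_g)]/2 = [57.3 − √(57.3² − 4×57.3×12)]/2 = 17.1 m/s
Supergeostrophic (V > V_g = 12 m/s), as expected around a high.
Converting: 17.1 m/s × 3.6 = 62 km/h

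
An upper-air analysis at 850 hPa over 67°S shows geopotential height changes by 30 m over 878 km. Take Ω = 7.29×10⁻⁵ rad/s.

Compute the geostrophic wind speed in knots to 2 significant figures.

Coriolis parameter at 67°S:
f = 2Ω sin φ = 2 × 7.29×10⁻⁵ × sin 67° = 1.34×10⁻⁴ s⁻¹
Height gradient: |∂Z/∂n| = 30 m / 878000 m = 3.42×10⁻⁵
On a pressure surface, geostrophic balance gives V_g = (g/f)|∂Z/∂n|:
V_g = 9.81 × 3.42×10⁻⁵ / 1.34×10⁻⁴ = 2.50 m/s
Converting: 2.50 m/s × 1.944 = 4.9 knots

4.9 knots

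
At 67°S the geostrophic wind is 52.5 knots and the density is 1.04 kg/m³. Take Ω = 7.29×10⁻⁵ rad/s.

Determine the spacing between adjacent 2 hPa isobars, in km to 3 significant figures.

Coriolis parameter at 67°S:
f = 2Ω sin φ = 2 × 7.29×10⁻⁵ × sin 67° = 1.34×10⁻⁴ s⁻¹
Wind speed in SI: 52.5 knots = 27.0 m/s
Geostrophic balance rearranged: |∂P/∂n| = f ρ V_g
|∂P/∂n| = 1.34×10⁻⁴ × 1.04 × 27.0 = 3.77×10⁻³ Pa/m
Isobar spacing: Δn = ΔP/|∂P/∂n| = 200 Pa / 3.77×10⁻³ Pa/m = 53054 m ≈ 53.1 km

53.1 km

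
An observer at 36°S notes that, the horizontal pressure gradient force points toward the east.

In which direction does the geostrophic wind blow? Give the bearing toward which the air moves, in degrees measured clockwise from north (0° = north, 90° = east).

000°

The pressure-gradient force points toward the east (bearing 090°).
Geostrophic balance: in the Southern Hemisphere the Coriolis force deflects motion to the left, so the geostrophic wind blows 90° to the left of the pressure-gradient force (low pressure on the right).
Rotating 090° by 90° counterclockwise gives 000° — the wind blows toward the north.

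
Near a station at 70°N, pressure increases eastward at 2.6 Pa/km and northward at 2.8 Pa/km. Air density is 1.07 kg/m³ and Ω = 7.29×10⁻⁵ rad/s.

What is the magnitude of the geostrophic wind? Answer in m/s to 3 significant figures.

Coriolis parameter at 70°N:
f = 2Ω sin φ = 2 × 7.29×10⁻⁵ × sin 70° = 1.37×10⁻⁴ s⁻¹
Component geostrophic relations (x east, y north):
u_g = −(1/(fρ)) ∂P/∂y,  v_g = (1/(fρ)) ∂P/∂x
u_g = −(2.8×10⁻³)/(1.37×10⁻⁴ × 1.07) = −19.1 m/s;  v_g = (2.6×10⁻³)/(1.37×10⁻⁴ × 1.07) = 17.7 m/s
|V_g| = √(u_g² + v_g²) = 26.1 m/s

26.1 m/s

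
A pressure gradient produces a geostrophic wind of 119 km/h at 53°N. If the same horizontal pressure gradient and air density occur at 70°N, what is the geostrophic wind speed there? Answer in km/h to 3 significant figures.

101 km/h

With the same pressure gradient and density, V_g ∝ 1/f ∝ 1/sin φ.
V₂ = V₁ · sin φ₁ / sin φ₂ = 119 × sin 53° / sin 70°
V₂ = 119 × 0.7986/0.9397 = 101 km/h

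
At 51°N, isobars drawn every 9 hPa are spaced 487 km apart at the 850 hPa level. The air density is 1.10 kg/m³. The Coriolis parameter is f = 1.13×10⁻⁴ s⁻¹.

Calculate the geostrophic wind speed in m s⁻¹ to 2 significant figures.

Pressure gradient: |∂P/∂n| = 900 Pa / 487000 m = 1.85×10⁻³ Pa/m
Geostrophic balance (pressure-gradient force = Coriolis force):
V_g = (1/(fρ)) |∂P/∂n| = 1.85×10⁻³ / (1.13×10⁻⁴ × 1.10) = 14.9 m/s

15 m s⁻¹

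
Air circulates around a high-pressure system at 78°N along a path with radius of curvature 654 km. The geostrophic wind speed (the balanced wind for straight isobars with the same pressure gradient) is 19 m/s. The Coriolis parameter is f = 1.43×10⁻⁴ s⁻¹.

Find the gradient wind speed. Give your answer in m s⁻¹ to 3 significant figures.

Around a high, pressure-gradient force acts outward with centrifugal, so Coriolis balances both:
fV = (1/ρ)|∂P/∂n| + V²/R  →  V² − fR·V + fR·V_g = 0
With fR = 1.43×10⁻⁴ × 654×10³ m = 93.5 m/s:
V = [fR − √((fR)² − 4 fR V_g)]/2 = [93.5 − √(93.5² − 4×93.5×19)]/2 = 26.5 m/s
Supergeostrophic (V > V_g = 19 m/s), as expected around a high.

26.5 m s⁻¹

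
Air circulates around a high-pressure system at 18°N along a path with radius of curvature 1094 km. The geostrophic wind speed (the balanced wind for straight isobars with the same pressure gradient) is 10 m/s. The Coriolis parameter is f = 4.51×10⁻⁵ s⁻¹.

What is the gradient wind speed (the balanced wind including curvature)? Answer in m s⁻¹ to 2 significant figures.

Around a high, pressure-gradient force acts outward with centrifugal, so Coriolis balances both:
fV = (1/ρ)|∂P/∂n| + V²/R  →  V² − fR·V + fR·V_g = 0
With fR = 4.51×10⁻⁵ × 1094×10³ m = 49.3 m/s:
V = [fR − √((fR)² − 4 fR V_g)]/2 = [49.3 − √(49.3² − 4×49.3×10)]/2 = 13.9 m/s
Supergeostrophic (V > V_g = 10 m/s), as expected around a high.

14 m s⁻¹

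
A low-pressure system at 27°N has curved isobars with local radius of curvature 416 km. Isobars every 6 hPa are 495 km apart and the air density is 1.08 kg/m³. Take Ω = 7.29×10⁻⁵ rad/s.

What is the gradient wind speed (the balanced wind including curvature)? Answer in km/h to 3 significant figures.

42.7 km/h

Coriolis parameter at 27°N:
f = 2Ω sin φ = 2 × 7.29×10⁻⁵ × sin 27° = 6.62×10⁻⁵ s⁻¹
Pressure gradient: |∂P/∂n| = 600 Pa / 495000 m = 1.21×10⁻³ Pa/m
Geostrophic speed: V_g = |∂P/∂n|/(fρ) = 1.21×10⁻³/(6.62×10⁻⁵ × 1.08) = 17.0 m/s
Around a low, centrifugal force acts outward with Coriolis, so pressure-gradient force balances both:
(1/ρ)|∂P/∂n| = fV + V²/R  →  V² + fR·V − fR·V_g = 0
With fR = 6.62×10⁻⁵ × 416×10³ m = 27.5 m/s:
V = [−fR + √((fR)² + 4 fR V_g)]/2 = [−27.5 + √(27.5² + 4×27.5×17)]/2 = 11.9 m/s
Subgeostrophic (V < V_g = 17 m/s), as expected around a low.
Converting: 11.9 m/s × 3.6 = 42.7 km/h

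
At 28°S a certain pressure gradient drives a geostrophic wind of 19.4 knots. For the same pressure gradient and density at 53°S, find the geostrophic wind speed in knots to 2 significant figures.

With the same pressure gradient and density, V_g ∝ 1/f ∝ 1/sin φ.
V₂ = V₁ · sin φ₁ / sin φ₂ = 19.4 × sin 28° / sin 53°
V₂ = 19.4 × 0.4695/0.7986 = 11 knots

11 knots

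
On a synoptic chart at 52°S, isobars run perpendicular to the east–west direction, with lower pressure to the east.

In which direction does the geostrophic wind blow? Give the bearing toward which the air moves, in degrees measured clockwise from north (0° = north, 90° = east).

The pressure-gradient force points toward the east (bearing 090°).
Geostrophic balance: in the Southern Hemisphere the Coriolis force deflects motion to the left, so the geostrophic wind blows 90° to the left of the pressure-gradient force (low pressure on the right).
Rotating 090° by 90° counterclockwise gives 000° — the wind blows toward the north.

000°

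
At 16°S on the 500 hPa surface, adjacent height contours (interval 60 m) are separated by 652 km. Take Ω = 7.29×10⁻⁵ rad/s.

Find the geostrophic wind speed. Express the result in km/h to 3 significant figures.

Coriolis parameter at 16°S:
f = 2Ω sin φ = 2 × 7.29×10⁻⁵ × sin 16° = 4.02×10⁻⁵ s⁻¹
Height gradient: |∂Z/∂n| = 60 m / 652000 m = 9.20×10⁻⁵
On a pressure surface, geostrophic balance gives V_g = (g/f)|∂Z/∂n|:
V_g = 9.81 × 9.20×10⁻⁵ / 4.02×10⁻⁵ = 22.5 m/s
Converting: 22.5 m/s × 3.6 = 80.9 km/h

80.9 km/h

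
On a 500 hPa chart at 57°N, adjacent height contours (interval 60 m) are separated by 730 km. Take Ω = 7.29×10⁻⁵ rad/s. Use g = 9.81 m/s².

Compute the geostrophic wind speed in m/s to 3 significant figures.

6.59 m/s

Coriolis parameter at 57°N:
f = 2Ω sin φ = 2 × 7.29×10⁻⁵ × sin 57° = 1.22×10⁻⁴ s⁻¹
Height gradient: |∂Z/∂n| = 60 m / 730000 m = 8.22×10⁻⁵
On a pressure surface, geostrophic balance gives V_g = (g/f)|∂Z/∂n|:
V_g = 9.81 × 8.22×10⁻⁵ / 1.22×10⁻⁴ = 6.59 m/s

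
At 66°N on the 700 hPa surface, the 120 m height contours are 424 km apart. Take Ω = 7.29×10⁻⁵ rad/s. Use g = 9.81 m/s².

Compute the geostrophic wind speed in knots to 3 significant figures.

40.5 knots

Coriolis parameter at 66°N:
f = 2Ω sin φ = 2 × 7.29×10⁻⁵ × sin 66° = 1.33×10⁻⁴ s⁻¹
Height gradient: |∂Z/∂n| = 120 m / 424000 m = 2.83×10⁻⁴
On a pressure surface, geostrophic balance gives V_g = (g/f)|∂Z/∂n|:
V_g = 9.81 × 2.83×10⁻⁴ / 1.33×10⁻⁴ = 20.8 m/s
Converting: 20.8 m/s × 1.944 = 40.5 knots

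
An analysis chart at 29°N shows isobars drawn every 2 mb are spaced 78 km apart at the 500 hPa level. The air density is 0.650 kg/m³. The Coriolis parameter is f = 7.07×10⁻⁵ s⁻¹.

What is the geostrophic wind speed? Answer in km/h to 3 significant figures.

201 km/h

Pressure gradient: |∂P/∂n| = 200 Pa / 78000 m = 2.56×10⁻³ Pa/m
Geostrophic balance (pressure-gradient force = Coriolis force):
V_g = (1/(fρ)) |∂P/∂n| = 2.56×10⁻³ / (7.07×10⁻⁵ × 0.650) = 55.8 m/s
Converting: 55.8 m/s × 3.6 = 201 km/h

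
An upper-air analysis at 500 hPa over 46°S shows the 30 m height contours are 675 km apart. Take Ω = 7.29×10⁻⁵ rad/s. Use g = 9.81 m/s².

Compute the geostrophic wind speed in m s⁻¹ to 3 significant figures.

4.16 m s⁻¹

Coriolis parameter at 46°S:
f = 2Ω sin φ = 2 × 7.29×10⁻⁵ × sin 46° = 1.05×10⁻⁴ s⁻¹
Height gradient: |∂Z/∂n| = 30 m / 675000 m = 4.44×10⁻⁵
On a pressure surface, geostrophic balance gives V_g = (g/f)|∂Z/∂n|:
V_g = 9.81 × 4.44×10⁻⁵ / 1.05×10⁻⁴ = 4.16 m/s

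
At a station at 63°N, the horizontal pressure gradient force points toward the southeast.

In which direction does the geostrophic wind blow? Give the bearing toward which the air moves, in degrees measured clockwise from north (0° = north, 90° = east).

225°

The pressure-gradient force points toward the southeast (bearing 135°).
Geostrophic balance: in the Northern Hemisphere the Coriolis force deflects motion to the right, so the geostrophic wind blows 90° to the right of the pressure-gradient force (low pressure on the left).
Rotating 135° by 90° clockwise gives 225° — the wind blows toward the southwest.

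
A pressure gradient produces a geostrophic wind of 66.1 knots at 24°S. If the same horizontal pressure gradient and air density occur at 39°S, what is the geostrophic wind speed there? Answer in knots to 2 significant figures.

With the same pressure gradient and density, V_g ∝ 1/f ∝ 1/sin φ.
V₂ = V₁ · sin φ₁ / sin φ₂ = 66.1 × sin 24° / sin 39°
V₂ = 66.1 × 0.4067/0.6293 = 43 knots

43 knots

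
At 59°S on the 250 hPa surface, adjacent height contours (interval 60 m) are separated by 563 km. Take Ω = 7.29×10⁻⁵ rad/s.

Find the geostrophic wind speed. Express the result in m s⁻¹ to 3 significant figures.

8.37 m s⁻¹

Coriolis parameter at 59°S:
f = 2Ω sin φ = 2 × 7.29×10⁻⁵ × sin 59° = 1.25×10⁻⁴ s⁻¹
Height gradient: |∂Z/∂n| = 60 m / 563000 m = 1.07×10⁻⁴
On a pressure surface, geostrophic balance gives V_g = (g/f)|∂Z/∂n|:
V_g = 9.81 × 1.07×10⁻⁴ / 1.25×10⁻⁴ = 8.37 m/s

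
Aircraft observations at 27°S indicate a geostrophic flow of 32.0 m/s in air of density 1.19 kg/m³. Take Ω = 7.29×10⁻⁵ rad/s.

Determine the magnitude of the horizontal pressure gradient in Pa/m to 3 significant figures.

2.52×10⁻³ Pa/m

Coriolis parameter at 27°S:
f = 2Ω sin φ = 2 × 7.29×10⁻⁵ × sin 27° = 6.62×10⁻⁵ s⁻¹
Geostrophic balance rearranged: |∂P/∂n| = f ρ V_g
|∂P/∂n| = 6.62×10⁻⁵ × 1.19 × 32.0 = 2.52×10⁻³ Pa/m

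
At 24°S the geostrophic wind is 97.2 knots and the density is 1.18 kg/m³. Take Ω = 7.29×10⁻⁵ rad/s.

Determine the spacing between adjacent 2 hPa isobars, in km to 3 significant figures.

57.2 km

Coriolis parameter at 24°S:
f = 2Ω sin φ = 2 × 7.29×10⁻⁵ × sin 24° = 5.93×10⁻⁵ s⁻¹
Wind speed in SI: 97.2 knots = 50.0 m/s
Geostrophic balance rearranged: |∂P/∂n| = f ρ V_g
|∂P/∂n| = 5.93×10⁻⁵ × 1.18 × 50.0 = 3.50×10⁻³ Pa/m
Isobar spacing: Δn = ΔP/|∂P/∂n| = 200 Pa / 3.50×10⁻³ Pa/m = 57157 m ≈ 57.2 km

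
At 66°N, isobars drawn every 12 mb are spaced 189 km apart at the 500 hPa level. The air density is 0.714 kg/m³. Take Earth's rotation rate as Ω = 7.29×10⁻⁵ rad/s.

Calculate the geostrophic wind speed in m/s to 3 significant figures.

Coriolis parameter at 66°N:
f = 2Ω sin φ = 2 × 7.29×10⁻⁵ × sin 66° = 1.33×10⁻⁴ s⁻¹
Pressure gradient: |∂P/∂n| = 1200 Pa / 189000 m = 6.35×10⁻³ Pa/m
Geostrophic balance (pressure-gradient force = Coriolis force):
V_g = (1/(fρ)) |∂P/∂n| = 6.35×10⁻³ / (1.33×10⁻⁴ × 0.714) = 66.8 m/s

66.8 m/s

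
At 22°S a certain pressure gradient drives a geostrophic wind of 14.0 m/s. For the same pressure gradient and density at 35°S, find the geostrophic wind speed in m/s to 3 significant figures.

9.14 m/s

With the same pressure gradient and density, V_g ∝ 1/f ∝ 1/sin φ.
V₂ = V₁ · sin φ₁ / sin φ₂ = 14.0 × sin 22° / sin 35°
V₂ = 14.0 × 0.3746/0.5736 = 9.14 m/s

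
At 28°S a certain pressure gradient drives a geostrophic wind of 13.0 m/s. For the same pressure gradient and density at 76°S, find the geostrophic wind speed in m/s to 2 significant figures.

With the same pressure gradient and density, V_g ∝ 1/f ∝ 1/sin φ.
V₂ = V₁ · sin φ₁ / sin φ₂ = 13.0 × sin 28° / sin 76°
V₂ = 13.0 × 0.4695/0.9703 = 6.3 m/s

6.3 m/s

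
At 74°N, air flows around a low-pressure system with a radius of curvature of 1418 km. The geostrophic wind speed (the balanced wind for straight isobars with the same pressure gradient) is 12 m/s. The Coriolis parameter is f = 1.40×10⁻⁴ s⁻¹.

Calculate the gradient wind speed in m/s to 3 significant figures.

Around a low, centrifugal force acts outward with Coriolis, so pressure-gradient force balances both:
(1/ρ)|∂P/∂n| = fV + V²/R  →  V² + fR·V − fR·V_g = 0
With fR = 1.40×10⁻⁴ × 1418×10³ m = 199 m/s:
V = [−fR + √((fR)² + 4 fR V_g)]/2 = [−199 + √(199² + 4×199×12)]/2 = 11.4 m/s
Subgeostrophic (V < V_g = 12 m/s), as expected around a low.

11.4 m/s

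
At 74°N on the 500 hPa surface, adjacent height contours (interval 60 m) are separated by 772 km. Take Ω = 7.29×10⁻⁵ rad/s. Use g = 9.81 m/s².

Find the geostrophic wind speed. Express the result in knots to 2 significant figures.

Coriolis parameter at 74°N:
f = 2Ω sin φ = 2 × 7.29×10⁻⁵ × sin 74° = 1.40×10⁻⁴ s⁻¹
Height gradient: |∂Z/∂n| = 60 m / 772000 m = 7.77×10⁻⁵
On a pressure surface, geostrophic balance gives V_g = (g/f)|∂Z/∂n|:
V_g = 9.81 × 7.77×10⁻⁵ / 1.40×10⁻⁴ = 5.44 m/s
Converting: 5.44 m/s × 1.944 = 11 knots

11 knots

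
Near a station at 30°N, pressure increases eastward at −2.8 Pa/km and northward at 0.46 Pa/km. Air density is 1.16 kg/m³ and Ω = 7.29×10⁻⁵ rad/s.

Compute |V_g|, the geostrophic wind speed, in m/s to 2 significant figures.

Coriolis parameter at 30°N:
f = 2Ω sin φ = 2 × 7.29×10⁻⁵ × sin 30° = 7.29×10⁻⁵ s⁻¹
Component geostrophic relations (x east, y north):
u_g = −(1/(fρ)) ∂P/∂y,  v_g = (1/(fρ)) ∂P/∂x
u_g = −(0.46×10⁻³)/(7.29×10⁻⁵ × 1.16) = −5.44 m/s;  v_g = (−2.8×10⁻³)/(7.29×10⁻⁵ × 1.16) = −33.1 m/s
|V_g| = √(u_g² + v_g²) = 33.6 m/s

34 m/s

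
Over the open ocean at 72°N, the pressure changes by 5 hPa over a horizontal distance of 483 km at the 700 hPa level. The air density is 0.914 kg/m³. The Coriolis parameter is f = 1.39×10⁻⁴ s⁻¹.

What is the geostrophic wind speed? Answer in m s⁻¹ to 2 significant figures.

Pressure gradient: |∂P/∂n| = 500 Pa / 483000 m = 1.04×10⁻³ Pa/m
Geostrophic balance (pressure-gradient force = Coriolis force):
V_g = (1/(fρ)) |∂P/∂n| = 1.04×10⁻³ / (1.39×10⁻⁴ × 0.914) = 8.15 m/s

8.1 m s⁻¹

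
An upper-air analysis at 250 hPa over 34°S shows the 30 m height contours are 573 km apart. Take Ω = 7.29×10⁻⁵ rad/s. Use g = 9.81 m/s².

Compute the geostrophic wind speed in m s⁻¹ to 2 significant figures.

6.3 m s⁻¹

Coriolis parameter at 34°S:
f = 2Ω sin φ = 2 × 7.29×10⁻⁵ × sin 34° = 8.15×10⁻⁵ s⁻¹
Height gradient: |∂Z/∂n| = 30 m / 573000 m = 5.24×10⁻⁵
On a pressure surface, geostrophic balance gives V_g = (g/f)|∂Z/∂n|:
V_g = 9.81 × 5.24×10⁻⁵ / 8.15×10⁻⁵ = 6.30 m/s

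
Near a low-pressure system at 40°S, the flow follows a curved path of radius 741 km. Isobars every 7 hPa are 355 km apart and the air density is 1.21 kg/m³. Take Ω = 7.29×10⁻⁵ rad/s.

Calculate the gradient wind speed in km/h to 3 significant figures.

Coriolis parameter at 40°S:
f = 2Ω sin φ = 2 × 7.29×10⁻⁵ × sin 40° = 9.37×10⁻⁵ s⁻¹
Pressure gradient: |∂P/∂n| = 700 Pa / 355000 m = 1.97×10⁻³ Pa/m
Geostrophic speed: V_g = |∂P/∂n|/(fρ) = 1.97×10⁻³/(9.37×10⁻⁵ × 1.21) = 17.4 m/s
Around a low, centrifugal force acts outward with Coriolis, so pressure-gradient force balances both:
(1/ρ)|∂P/∂n| = fV + V²/R  →  V² + fR·V − fR·V_g = 0
With fR = 9.37×10⁻⁵ × 741×10³ m = 69.4 m/s:
V = [−fR + √((fR)² + 4 fR V_g)]/2 = [−69.4 + √(69.4² + 4×69.4×17.4)]/2 = 14.4 m/s
Subgeostrophic (V < V_g = 17.4 m/s), as expected around a low.
Converting: 14.4 m/s × 3.6 = 51.8 km/h

51.8 km/h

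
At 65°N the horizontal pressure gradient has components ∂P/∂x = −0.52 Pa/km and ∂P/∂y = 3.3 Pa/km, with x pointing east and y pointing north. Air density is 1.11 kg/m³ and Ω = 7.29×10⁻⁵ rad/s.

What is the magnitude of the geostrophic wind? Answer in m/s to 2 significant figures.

23 m/s

Coriolis parameter at 65°N:
f = 2Ω sin φ = 2 × 7.29×10⁻⁵ × sin 65° = 1.32×10⁻⁴ s⁻¹
Component geostrophic relations (x east, y north):
u_g = −(1/(fρ)) ∂P/∂y,  v_g = (1/(fρ)) ∂P/∂x
u_g = −(3.3×10⁻³)/(1.32×10⁻⁴ × 1.11) = −22.5 m/s;  v_g = (−0.52×10⁻³)/(1.32×10⁻⁴ × 1.11) = −3.55 m/s
|V_g| = √(u_g² + v_g²) = 22.8 m/s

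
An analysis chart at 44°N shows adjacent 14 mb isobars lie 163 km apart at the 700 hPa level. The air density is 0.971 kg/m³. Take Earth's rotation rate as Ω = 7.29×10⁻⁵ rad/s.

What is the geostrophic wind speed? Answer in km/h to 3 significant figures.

314 km/h

Coriolis parameter at 44°N:
f = 2Ω sin φ = 2 × 7.29×10⁻⁵ × sin 44° = 1.01×10⁻⁴ s⁻¹
Pressure gradient: |∂P/∂n| = 1400 Pa / 163000 m = 8.59×10⁻³ Pa/m
Geostrophic balance (pressure-gradient force = Coriolis force):
V_g = (1/(fρ)) |∂P/∂n| = 8.59×10⁻³ / (1.01×10⁻⁴ × 0.971) = 87.3 m/s
Converting: 87.3 m/s × 3.6 = 314 km/h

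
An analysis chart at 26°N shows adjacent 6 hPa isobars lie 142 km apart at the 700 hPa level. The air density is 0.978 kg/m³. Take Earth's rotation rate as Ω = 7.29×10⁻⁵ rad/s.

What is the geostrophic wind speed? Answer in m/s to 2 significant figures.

Coriolis parameter at 26°N:
f = 2Ω sin φ = 2 × 7.29×10⁻⁵ × sin 26° = 6.39×10⁻⁵ s⁻¹
Pressure gradient: |∂P/∂n| = 600 Pa / 142000 m = 4.23×10⁻³ Pa/m
Geostrophic balance (pressure-gradient force = Coriolis force):
V_g = (1/(fρ)) |∂P/∂n| = 4.23×10⁻³ / (6.39×10⁻⁵ × 0.978) = 67.6 m/s

68 m/s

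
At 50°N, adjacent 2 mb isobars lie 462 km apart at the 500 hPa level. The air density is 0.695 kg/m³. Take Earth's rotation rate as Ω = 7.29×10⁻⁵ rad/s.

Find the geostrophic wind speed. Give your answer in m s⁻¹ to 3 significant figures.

5.58 m s⁻¹

Coriolis parameter at 50°N:
f = 2Ω sin φ = 2 × 7.29×10⁻⁵ × sin 50° = 1.12×10⁻⁴ s⁻¹
Pressure gradient: |∂P/∂n| = 200 Pa / 462000 m = 4.33×10⁻⁴ Pa/m
Geostrophic balance (pressure-gradient force = Coriolis force):
V_g = (1/(fρ)) |∂P/∂n| = 4.33×10⁻⁴ / (1.12×10⁻⁴ × 0.695) = 5.58 m/s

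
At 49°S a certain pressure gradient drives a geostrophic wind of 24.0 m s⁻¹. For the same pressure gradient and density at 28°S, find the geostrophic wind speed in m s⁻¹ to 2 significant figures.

39 m s⁻¹

With the same pressure gradient and density, V_g ∝ 1/f ∝ 1/sin φ.
V₂ = V₁ · sin φ₁ / sin φ₂ = 24.0 × sin 49° / sin 28°
V₂ = 24.0 × 0.7547/0.4695 = 39 m s⁻¹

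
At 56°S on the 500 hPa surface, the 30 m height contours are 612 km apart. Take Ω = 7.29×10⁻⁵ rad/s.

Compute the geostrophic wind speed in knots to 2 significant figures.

Coriolis parameter at 56°S:
f = 2Ω sin φ = 2 × 7.29×10⁻⁵ × sin 56° = 1.21×10⁻⁴ s⁻¹
Height gradient: |∂Z/∂n| = 30 m / 612000 m = 4.90×10⁻⁵
On a pressure surface, geostrophic balance gives V_g = (g/f)|∂Z/∂n|:
V_g = 9.81 × 4.90×10⁻⁵ / 1.21×10⁻⁴ = 3.98 m/s
Converting: 3.98 m/s × 1.944 = 7.7 knots

7.7 knots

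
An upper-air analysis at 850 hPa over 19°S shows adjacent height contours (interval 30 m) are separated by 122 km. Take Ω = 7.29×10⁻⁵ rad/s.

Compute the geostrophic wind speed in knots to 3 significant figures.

98.8 knots

Coriolis parameter at 19°S:
f = 2Ω sin φ = 2 × 7.29×10⁻⁵ × sin 19° = 4.75×10⁻⁵ s⁻¹
Height gradient: |∂Z/∂n| = 30 m / 122000 m = 2.46×10⁻⁴
On a pressure surface, geostrophic balance gives V_g = (g/f)|∂Z/∂n|:
V_g = 9.81 × 2.46×10⁻⁴ / 4.75×10⁻⁵ = 50.8 m/s
Converting: 50.8 m/s × 1.944 = 98.8 knots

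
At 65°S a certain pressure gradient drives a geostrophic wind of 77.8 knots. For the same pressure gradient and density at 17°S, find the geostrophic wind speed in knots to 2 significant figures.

With the same pressure gradient and density, V_g ∝ 1/f ∝ 1/sin φ.
V₂ = V₁ · sin φ₁ / sin φ₂ = 77.8 × sin 65° / sin 17°
V₂ = 77.8 × 0.9063/0.2924 = 240 knots

240 knots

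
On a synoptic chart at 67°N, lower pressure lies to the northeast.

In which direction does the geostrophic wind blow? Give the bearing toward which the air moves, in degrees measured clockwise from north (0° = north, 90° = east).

135°

The pressure-gradient force points toward the northeast (bearing 045°).
Geostrophic balance: in the Northern Hemisphere the Coriolis force deflects motion to the right, so the geostrophic wind blows 90° to the right of the pressure-gradient force (low pressure on the left).
Rotating 045° by 90° clockwise gives 135° — the wind blows toward the southeast.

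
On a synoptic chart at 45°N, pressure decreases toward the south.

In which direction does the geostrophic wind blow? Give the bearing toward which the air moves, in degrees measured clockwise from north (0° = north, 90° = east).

The pressure-gradient force points toward the south (bearing 180°).
Geostrophic balance: in the Northern Hemisphere the Coriolis force deflects motion to the right, so the geostrophic wind blows 90° to the right of the pressure-gradient force (low pressure on the left).
Rotating 180° by 90° clockwise gives 270° — the wind blows toward the west.

270°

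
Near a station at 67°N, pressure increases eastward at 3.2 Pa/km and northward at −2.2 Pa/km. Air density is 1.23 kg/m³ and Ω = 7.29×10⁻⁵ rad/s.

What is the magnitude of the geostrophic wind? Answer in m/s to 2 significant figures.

24 m/s

Coriolis parameter at 67°N:
f = 2Ω sin φ = 2 × 7.29×10⁻⁵ × sin 67° = 1.34×10⁻⁴ s⁻¹
Component geostrophic relations (x east, y north):
u_g = −(1/(fρ)) ∂P/∂y,  v_g = (1/(fρ)) ∂P/∂x
u_g = −(−2.2×10⁻³)/(1.34×10⁻⁴ × 1.23) = 13.3 m/s;  v_g = (3.2×10⁻³)/(1.34×10⁻⁴ × 1.23) = 19.4 m/s
|V_g| = √(u_g² + v_g²) = 23.5 m/s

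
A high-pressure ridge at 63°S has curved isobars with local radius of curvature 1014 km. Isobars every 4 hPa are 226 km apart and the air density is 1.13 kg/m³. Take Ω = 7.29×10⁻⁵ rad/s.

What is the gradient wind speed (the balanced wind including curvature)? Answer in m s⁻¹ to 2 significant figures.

13 m s⁻¹

Coriolis parameter at 63°S:
f = 2Ω sin φ = 2 × 7.29×10⁻⁵ × sin 63° = 1.30×10⁻⁴ s⁻¹
Pressure gradient: |∂P/∂n| = 400 Pa / 226000 m = 1.77×10⁻³ Pa/m
Geostrophic speed: V_g = |∂P/∂n|/(fρ) = 1.77×10⁻³/(1.30×10⁻⁴ × 1.13) = 12.1 m/s
Around a high, pressure-gradient force acts outward with centrifugal, so Coriolis balances both:
fV = (1/ρ)|∂P/∂n| + V²/R  →  V² − fR·V + fR·V_g = 0
With fR = 1.30×10⁻⁴ × 1014×10³ m = 132 m/s:
V = [fR − √((fR)² − 4 fR V_g)]/2 = [132 − √(132² − 4×132×12.1)]/2 = 13.4 m/s
Supergeostrophic (V > V_g = 12.1 m/s), as expected around a high.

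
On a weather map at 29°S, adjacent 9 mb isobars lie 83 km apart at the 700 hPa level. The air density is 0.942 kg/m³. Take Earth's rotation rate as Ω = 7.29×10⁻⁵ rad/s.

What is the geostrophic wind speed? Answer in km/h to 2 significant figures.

590 km/h

Coriolis parameter at 29°S:
f = 2Ω sin φ = 2 × 7.29×10⁻⁵ × sin 29° = 7.07×10⁻⁵ s⁻¹
Pressure gradient: |∂P/∂n| = 900 Pa / 83000 m = 1.08×10⁻² Pa/m
Geostrophic balance (pressure-gradient force = Coriolis force):
V_g = (1/(fρ)) |∂P/∂n| = 1.08×10⁻² / (7.07×10⁻⁵ × 0.942) = 163 m/s
Converting: 163 m/s × 3.6 = 590 km/h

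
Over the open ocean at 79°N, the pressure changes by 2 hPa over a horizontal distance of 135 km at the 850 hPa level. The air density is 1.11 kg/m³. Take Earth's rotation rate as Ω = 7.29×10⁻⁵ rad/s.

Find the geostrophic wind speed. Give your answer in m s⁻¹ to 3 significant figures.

9.33 m s⁻¹

Coriolis parameter at 79°N:
f = 2Ω sin φ = 2 × 7.29×10⁻⁵ × sin 79° = 1.43×10⁻⁴ s⁻¹
Pressure gradient: |∂P/∂n| = 200 Pa / 135000 m = 1.48×10⁻³ Pa/m
Geostrophic balance (pressure-gradient force = Coriolis force):
V_g = (1/(fρ)) |∂P/∂n| = 1.48×10⁻³ / (1.43×10⁻⁴ × 1.11) = 9.33 m/s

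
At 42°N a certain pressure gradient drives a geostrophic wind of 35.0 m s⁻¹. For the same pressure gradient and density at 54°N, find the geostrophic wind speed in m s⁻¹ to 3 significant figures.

With the same pressure gradient and density, V_g ∝ 1/f ∝ 1/sin φ.
V₂ = V₁ · sin φ₁ / sin φ₂ = 35.0 × sin 42° / sin 54°
V₂ = 35.0 × 0.6691/0.8090 = 28.9 m s⁻¹

28.9 m s⁻¹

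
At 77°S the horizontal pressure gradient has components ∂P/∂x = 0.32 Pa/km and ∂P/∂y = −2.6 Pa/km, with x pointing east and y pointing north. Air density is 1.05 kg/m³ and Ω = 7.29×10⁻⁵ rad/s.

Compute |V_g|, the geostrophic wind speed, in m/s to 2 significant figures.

18 m/s

Coriolis parameter at 77°S:
f = 2Ω sin φ = 2 × 7.29×10⁻⁵ × sin 77° = 1.42×10⁻⁴ s⁻¹
In the Southern Hemisphere f is negative: f = −1.42×10⁻⁴ s⁻¹.
Component geostrophic relations (x east, y north):
u_g = −(1/(fρ)) ∂P/∂y,  v_g = (1/(fρ)) ∂P/∂x
u_g = −(−2.6×10⁻³)/(−1.42×10⁻⁴ × 1.05) = −17.4 m/s;  v_g = (0.32×10⁻³)/(−1.42×10⁻⁴ × 1.05) = −2.15 m/s
|V_g| = √(u_g² + v_g²) = 17.6 m/s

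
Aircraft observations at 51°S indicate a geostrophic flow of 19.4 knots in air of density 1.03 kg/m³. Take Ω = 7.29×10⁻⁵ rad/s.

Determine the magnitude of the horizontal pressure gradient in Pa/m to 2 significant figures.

Coriolis parameter at 51°S:
f = 2Ω sin φ = 2 × 7.29×10⁻⁵ × sin 51° = 1.13×10⁻⁴ s⁻¹
Wind speed in SI: 19.4 knots = 9.98 m/s
Geostrophic balance rearranged: |∂P/∂n| = f ρ V_g
|∂P/∂n| = 1.13×10⁻⁴ × 1.03 × 9.98 = 1.16×10⁻³ Pa/m

1.2×10⁻³ Pa/m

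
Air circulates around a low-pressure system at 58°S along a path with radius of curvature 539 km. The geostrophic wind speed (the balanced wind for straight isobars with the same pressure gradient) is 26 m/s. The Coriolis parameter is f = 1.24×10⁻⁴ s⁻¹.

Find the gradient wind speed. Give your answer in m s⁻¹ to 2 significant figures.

Around a low, centrifugal force acts outward with Coriolis, so pressure-gradient force balances both:
(1/ρ)|∂P/∂n| = fV + V²/R  →  V² + fR·V − fR·V_g = 0
With fR = 1.24×10⁻⁴ × 539×10³ m = 66.8 m/s:
V = [−fR + √((fR)² + 4 fR V_g)]/2 = [−66.8 + √(66.8² + 4×66.8×26)]/2 = 20 m/s
Subgeostrophic (V < V_g = 26 m/s), as expected around a low.

20 m s⁻¹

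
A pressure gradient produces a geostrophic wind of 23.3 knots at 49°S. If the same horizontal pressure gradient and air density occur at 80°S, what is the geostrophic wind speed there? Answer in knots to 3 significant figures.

17.9 knots

With the same pressure gradient and density, V_g ∝ 1/f ∝ 1/sin φ.
V₂ = V₁ · sin φ₁ / sin φ₂ = 23.3 × sin 49° / sin 80°
V₂ = 23.3 × 0.7547/0.9848 = 17.9 knots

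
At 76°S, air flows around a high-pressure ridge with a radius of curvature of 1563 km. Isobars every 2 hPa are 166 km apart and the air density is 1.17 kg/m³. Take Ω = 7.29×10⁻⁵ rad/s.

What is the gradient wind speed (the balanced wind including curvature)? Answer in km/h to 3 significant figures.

27.1 km/h

Coriolis parameter at 76°S:
f = 2Ω sin φ = 2 × 7.29×10⁻⁵ × sin 76° = 1.41×10⁻⁴ s⁻¹
Pressure gradient: |∂P/∂n| = 200 Pa / 166000 m = 1.20×10⁻³ Pa/m
Geostrophic speed: V_g = |∂P/∂n|/(fρ) = 1.20×10⁻³/(1.41×10⁻⁴ × 1.17) = 7.28 m/s
Around a high, pressure-gradient force acts outward with centrifugal, so Coriolis balances both:
fV = (1/ρ)|∂P/∂n| + V²/R  →  V² − fR·V + fR·V_g = 0
With fR = 1.41×10⁻⁴ × 1563×10³ m = 221 m/s:
V = [fR − √((fR)² − 4 fR V_g)]/2 = [221 − √(221² − 4×221×7.28)]/2 = 7.54 m/s
Supergeostrophic (V > V_g = 7.28 m/s), as expected around a high.
Converting: 7.54 m/s × 3.6 = 27.1 km/h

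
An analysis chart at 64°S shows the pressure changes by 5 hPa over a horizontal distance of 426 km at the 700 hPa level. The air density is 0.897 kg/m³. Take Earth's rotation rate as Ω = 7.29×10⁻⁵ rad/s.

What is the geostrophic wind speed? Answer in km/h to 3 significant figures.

35.9 km/h

Coriolis parameter at 64°S:
f = 2Ω sin φ = 2 × 7.29×10⁻⁵ × sin 64° = 1.31×10⁻⁴ s⁻¹
Pressure gradient: |∂P/∂n| = 500 Pa / 426000 m = 1.17×10⁻³ Pa/m
Geostrophic balance (pressure-gradient force = Coriolis force):
V_g = (1/(fρ)) |∂P/∂n| = 1.17×10⁻³ / (1.31×10⁻⁴ × 0.897) = 9.99 m/s
Converting: 9.99 m/s × 3.6 = 35.9 km/h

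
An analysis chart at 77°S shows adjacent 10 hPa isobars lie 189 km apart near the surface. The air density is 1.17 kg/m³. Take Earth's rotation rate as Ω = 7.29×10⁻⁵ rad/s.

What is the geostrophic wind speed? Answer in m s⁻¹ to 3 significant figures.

Coriolis parameter at 77°S:
f = 2Ω sin φ = 2 × 7.29×10⁻⁵ × sin 77° = 1.42×10⁻⁴ s⁻¹
Pressure gradient: |∂P/∂n| = 1000 Pa / 189000 m = 5.29×10⁻³ Pa/m
Geostrophic balance (pressure-gradient force = Coriolis force):
V_g = (1/(fρ)) |∂P/∂n| = 5.29×10⁻³ / (1.42×10⁻⁴ × 1.17) = 31.8 m/s

31.8 m s⁻¹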